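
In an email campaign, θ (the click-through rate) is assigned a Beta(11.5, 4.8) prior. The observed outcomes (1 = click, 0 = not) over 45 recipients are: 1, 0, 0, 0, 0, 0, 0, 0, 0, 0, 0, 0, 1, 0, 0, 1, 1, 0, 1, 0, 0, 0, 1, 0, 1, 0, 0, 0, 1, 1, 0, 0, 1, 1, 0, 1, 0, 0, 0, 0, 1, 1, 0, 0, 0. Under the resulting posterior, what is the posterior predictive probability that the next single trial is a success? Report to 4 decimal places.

0.4160

The Beta prior is conjugate to a Binomial/Bernoulli likelihood; the update adds successes to α and failures to β.
Posterior: Beta(α+k, β+n−k) = Beta(11.5+14, 4.8+31) = Beta(25.5, 35.8).
For a single future Bernoulli trial, P(success | data) = α/(α+β) = 0.4160.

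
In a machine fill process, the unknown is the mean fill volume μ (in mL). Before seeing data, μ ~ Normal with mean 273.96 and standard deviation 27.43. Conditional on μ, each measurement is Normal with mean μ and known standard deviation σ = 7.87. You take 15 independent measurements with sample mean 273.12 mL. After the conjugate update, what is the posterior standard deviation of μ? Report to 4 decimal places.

For Normal data with known variance σ², a Normal(μ₀, σ₀²) prior on μ is conjugate. Posterior precision = 1/σ₀² + n/σ²; posterior mean is the precision-weighted average of μ₀ and x̄.
σ₀² = 27.43² = 752.4049, σ² = 7.87² = 61.9369; σ² + n·σ₀² = 61.9369 + 15·752.4049 = 11348.0104.
Posterior precision = 1/σ₀² + n/σ² = 1/752.4049 + 15/61.9369 = (σ² + n·σ₀²)/(σ₀²σ²) = 11348.0104/(752.4049·61.9369); posterior variance σₙ² = σ₀²σ²/(σ² + n·σ₀²) = 752.4049·61.9369/11348.0104 = 4.106590.
Posterior SD = √σₙ² = √(752.4049·61.9369/11348.0104) = 2.0265.

2.0265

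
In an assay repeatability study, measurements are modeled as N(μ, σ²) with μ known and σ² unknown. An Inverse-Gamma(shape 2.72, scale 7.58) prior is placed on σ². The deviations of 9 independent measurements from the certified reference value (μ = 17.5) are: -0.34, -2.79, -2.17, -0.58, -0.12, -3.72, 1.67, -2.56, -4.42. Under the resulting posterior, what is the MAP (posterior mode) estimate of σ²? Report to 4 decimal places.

4.3088

With known mean μ and an Inverse-Gamma(α, β) prior on σ², the Normal likelihood is conjugate: posterior is Inv-Gamma(α + n/2, β + Σ(xᵢ−μ)²/2).
Σ(xᵢ−μ)² = (-0.34)² + (-2.79)² + (-2.17)² + (-0.58)² + (-0.12)² + (-3.72)² + (1.67)² + (-2.56)² + (-4.42)² = 55.6767.
Posterior: Inv-Gamma(2.72 + 9/2, 7.58 + 55.6767/2) = Inv-Gamma(7.22, 35.41835).
Mode = β/(α+1) = 35.41835/8.22 = 4.3088.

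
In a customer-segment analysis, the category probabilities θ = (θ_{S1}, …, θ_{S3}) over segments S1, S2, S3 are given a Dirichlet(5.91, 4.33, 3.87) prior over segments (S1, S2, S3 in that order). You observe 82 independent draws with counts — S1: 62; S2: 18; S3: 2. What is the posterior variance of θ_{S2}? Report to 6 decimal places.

The Dirichlet prior is conjugate to the Multinomial likelihood: each posterior αⱼ = prior αⱼ + observed count nⱼ.
Posterior concentration: (67.91, 22.33, 5.87), total = 96.11.
Var[θ_j] = α_j(Σα−α_j)/((Σα)²(Σα+1)) = 22.33·73.78/(96.11²·97.11) = 0.001837.

0.001837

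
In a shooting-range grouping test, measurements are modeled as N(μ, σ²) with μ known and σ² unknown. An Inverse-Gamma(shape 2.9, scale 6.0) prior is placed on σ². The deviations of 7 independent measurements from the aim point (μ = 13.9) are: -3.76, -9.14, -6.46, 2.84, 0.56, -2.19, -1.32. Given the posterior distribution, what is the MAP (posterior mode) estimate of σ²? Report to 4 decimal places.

11.2383

With known mean μ and an Inverse-Gamma(α, β) prior on σ², the Normal likelihood is conjugate: posterior is Inv-Gamma(α + n/2, β + Σ(xᵢ−μ)²/2).
Σ(xᵢ−μ)² = (-3.76)² + (-9.14)² + (-6.46)² + (2.84)² + (0.56)² + (-2.19)² + (-1.32)² = 154.3265.
Posterior: Inv-Gamma(2.9 + 7/2, 6.0 + 154.3265/2) = Inv-Gamma(6.40, 83.16325).
Mode = β/(α+1) = 83.16325/7.40 = 11.2383.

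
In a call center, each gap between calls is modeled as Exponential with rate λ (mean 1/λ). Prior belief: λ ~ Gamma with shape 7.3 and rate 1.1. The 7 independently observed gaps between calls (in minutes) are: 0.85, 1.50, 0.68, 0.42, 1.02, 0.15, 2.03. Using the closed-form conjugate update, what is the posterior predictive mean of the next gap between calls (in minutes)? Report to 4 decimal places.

With a Gamma(shape α, rate β) prior on the exponential rate λ, the posterior after n observations with total T = Σxᵢ is Gamma(α+n, β+T).
Sum of observations T = 6.65 minutes; n = 7.
Posterior: Gamma(7.3+7, 1.1+6.65) = Gamma(14.3, 7.75).
The predictive distribution for the next observation is Lomax; its mean is β/(α−1) = 7.75/13.3 = 0.5827.

0.5827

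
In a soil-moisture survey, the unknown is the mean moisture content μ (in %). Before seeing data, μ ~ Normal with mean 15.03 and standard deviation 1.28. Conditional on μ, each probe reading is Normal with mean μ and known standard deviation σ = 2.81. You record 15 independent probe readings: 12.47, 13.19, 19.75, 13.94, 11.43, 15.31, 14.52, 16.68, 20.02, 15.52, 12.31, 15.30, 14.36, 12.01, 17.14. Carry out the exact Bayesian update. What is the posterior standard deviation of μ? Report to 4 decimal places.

0.6312

For Normal data with known variance σ², a Normal(μ₀, σ₀²) prior on μ is conjugate. Posterior precision = 1/σ₀² + n/σ²; posterior mean is the precision-weighted average of μ₀ and x̄.
σ₀² = 1.28² = 1.6384, σ² = 2.81² = 7.8961; σ² + n·σ₀² = 7.8961 + 15·1.6384 = 32.4721.
Posterior precision = 1/σ₀² + n/σ² = 1/1.6384 + 15/7.8961 = (σ² + n·σ₀²)/(σ₀²σ²) = 32.4721/(1.6384·7.8961); posterior variance σₙ² = σ₀²σ²/(σ² + n·σ₀²) = 1.6384·7.8961/32.4721 = 0.398403.
Posterior SD = √σₙ² = √(1.6384·7.8961/32.4721) = 0.6312.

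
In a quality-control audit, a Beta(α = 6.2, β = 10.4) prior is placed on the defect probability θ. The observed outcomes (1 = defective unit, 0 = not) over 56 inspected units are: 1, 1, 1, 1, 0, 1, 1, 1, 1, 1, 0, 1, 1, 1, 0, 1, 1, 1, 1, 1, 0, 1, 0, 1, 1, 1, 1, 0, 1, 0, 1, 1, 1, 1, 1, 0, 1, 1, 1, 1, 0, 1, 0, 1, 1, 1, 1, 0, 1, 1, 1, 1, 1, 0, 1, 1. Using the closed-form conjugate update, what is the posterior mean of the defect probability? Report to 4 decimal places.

0.6915

The Beta prior is conjugate to a Binomial/Bernoulli likelihood; the update adds successes to α and failures to β.
Posterior: Beta(α+k, β+n−k) = Beta(6.2+44, 10.4+12) = Beta(50.2, 22.4).
Posterior mean = α/(α+β) = 50.2/72.6 = 0.6915.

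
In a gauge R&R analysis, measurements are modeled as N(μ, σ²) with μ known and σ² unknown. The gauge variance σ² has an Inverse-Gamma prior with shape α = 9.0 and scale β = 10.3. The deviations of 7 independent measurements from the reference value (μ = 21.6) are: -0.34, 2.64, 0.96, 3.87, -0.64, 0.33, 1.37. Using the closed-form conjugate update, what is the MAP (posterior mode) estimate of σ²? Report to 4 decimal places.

With known mean μ and an Inverse-Gamma(α, β) prior on σ², the Normal likelihood is conjugate: posterior is Inv-Gamma(α + n/2, β + Σ(xᵢ−μ)²/2).
Σ(xᵢ−μ)² = (-0.34)² + (2.64)² + (0.96)² + (3.87)² + (-0.64)² + (0.33)² + (1.37)² = 25.3791.
Posterior: Inv-Gamma(9.0 + 7/2, 10.3 + 25.3791/2) = Inv-Gamma(12.50, 22.98955).
Mode = β/(α+1) = 22.98955/13.50 = 1.7029.

1.7029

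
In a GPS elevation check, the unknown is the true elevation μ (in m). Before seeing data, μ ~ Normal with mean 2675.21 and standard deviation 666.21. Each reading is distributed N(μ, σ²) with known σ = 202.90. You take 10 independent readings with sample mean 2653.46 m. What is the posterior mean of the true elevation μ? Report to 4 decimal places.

For Normal data with known variance σ², a Normal(μ₀, σ₀²) prior on μ is conjugate. Posterior precision = 1/σ₀² + n/σ²; posterior mean is the precision-weighted average of μ₀ and x̄.
n·x̄ = 10·2653.46 = 26534.6.
σ₀² = 666.21² = 443835.7641, σ² = 202.90² = 41168.41; σ² + n·σ₀² = 41168.41 + 10·443835.7641 = 4479526.051.
Posterior mean = (μ₀/σ₀² + n·x̄/σ²)/(1/σ₀² + n/σ²) = (σ²·μ₀ + σ₀²·n·x̄)/(σ² + n·σ₀²) = (41168.41·2675.21 + 443835.7641·26534.6)/4479526.051 = 11887138608.20396/4479526.051 = 2653.6599.

2653.6599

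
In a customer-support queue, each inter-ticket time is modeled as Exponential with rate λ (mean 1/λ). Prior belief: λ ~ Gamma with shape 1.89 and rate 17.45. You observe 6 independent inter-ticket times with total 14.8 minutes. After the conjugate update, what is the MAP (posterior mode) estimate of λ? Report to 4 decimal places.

0.2136

With a Gamma(shape α, rate β) prior on the exponential rate λ, the posterior after n observations with total T = Σxᵢ is Gamma(α+n, β+T).
Posterior: Gamma(1.89+6, 17.45+14.8) = Gamma(7.89, 32.25).
Mode = (α−1)/β = 0.2136.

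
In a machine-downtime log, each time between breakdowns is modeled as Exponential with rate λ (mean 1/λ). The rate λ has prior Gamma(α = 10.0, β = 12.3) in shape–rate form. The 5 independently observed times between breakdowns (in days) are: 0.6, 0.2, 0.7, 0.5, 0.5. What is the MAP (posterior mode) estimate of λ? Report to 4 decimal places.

0.9459

With a Gamma(shape α, rate β) prior on the exponential rate λ, the posterior after n observations with total T = Σxᵢ is Gamma(α+n, β+T).
Sum of observations T = 2.5 days; n = 5.
Posterior: Gamma(10.0+5, 12.3+2.5) = Gamma(15.0, 14.8).
Mode = (α−1)/β = 0.9459.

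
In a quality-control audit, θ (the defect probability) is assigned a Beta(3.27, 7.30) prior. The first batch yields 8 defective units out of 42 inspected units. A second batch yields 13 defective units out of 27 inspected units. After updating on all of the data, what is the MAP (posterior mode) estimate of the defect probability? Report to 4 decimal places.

The Beta prior is conjugate to a Binomial/Bernoulli likelihood; the update adds successes to α and failures to β.
After batch 1: Beta(3.27+8, 7.30+34) = Beta(11.27, 41.30).
After batch 2: Beta(11.27+13, 41.30+14) = Beta(24.27, 55.30).
Mode of Beta(a,b) for a,b>1 is (a−1)/(a+b−2) = 23.27/77.57 = 0.3000.

0.3000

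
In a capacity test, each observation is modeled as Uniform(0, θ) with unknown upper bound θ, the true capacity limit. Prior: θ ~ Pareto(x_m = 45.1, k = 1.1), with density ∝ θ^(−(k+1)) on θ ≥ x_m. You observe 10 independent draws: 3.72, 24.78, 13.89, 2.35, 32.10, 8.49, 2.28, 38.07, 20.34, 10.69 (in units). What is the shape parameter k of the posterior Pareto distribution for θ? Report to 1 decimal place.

A Pareto(scale x_m, shape k) prior on the upper bound θ of Uniform(0, θ) is conjugate: posterior is Pareto(max(x_m, max xᵢ), k + n).
Sample maximum = 38.07; prior scale x_m = 45.1 → posterior scale = max = 45.10.
Posterior shape = 1.1 + 10 = 11.1.
Posterior shape k = 11.1.

11.1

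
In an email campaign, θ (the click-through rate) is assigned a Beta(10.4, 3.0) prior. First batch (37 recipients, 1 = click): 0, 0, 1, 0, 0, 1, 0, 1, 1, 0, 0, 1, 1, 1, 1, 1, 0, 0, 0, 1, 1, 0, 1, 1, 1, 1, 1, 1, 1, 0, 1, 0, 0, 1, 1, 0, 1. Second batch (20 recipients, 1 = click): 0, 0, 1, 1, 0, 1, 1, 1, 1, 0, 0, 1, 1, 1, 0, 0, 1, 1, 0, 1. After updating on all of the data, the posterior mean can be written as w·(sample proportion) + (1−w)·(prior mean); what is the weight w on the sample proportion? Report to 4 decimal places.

The Beta prior is conjugate to a Binomial/Bernoulli likelihood; the update adds successes to α and failures to β.
Total number of recipients: n = 37 + 20 = 57.
Posterior mean = (α₀+k)/(α₀+β₀+n) = [n/(α₀+β₀+n)]·(k/n) + [(α₀+β₀)/(α₀+β₀+n)]·α₀/(α₀+β₀), so only n and the prior enter the weight.
The weight on the data is w = n/(α₀+β₀+n) = 57/(10.4+3.0+57) = 57/70.4 = 0.8097.

0.8097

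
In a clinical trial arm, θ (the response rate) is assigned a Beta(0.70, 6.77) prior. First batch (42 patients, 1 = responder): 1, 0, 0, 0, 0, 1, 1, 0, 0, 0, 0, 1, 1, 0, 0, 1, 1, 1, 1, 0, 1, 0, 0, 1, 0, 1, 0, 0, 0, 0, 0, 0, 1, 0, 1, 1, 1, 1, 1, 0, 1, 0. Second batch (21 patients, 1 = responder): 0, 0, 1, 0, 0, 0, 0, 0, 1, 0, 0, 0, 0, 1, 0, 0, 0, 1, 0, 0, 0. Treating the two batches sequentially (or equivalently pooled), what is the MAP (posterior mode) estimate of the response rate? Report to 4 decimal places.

0.3315

The Beta prior is conjugate to a Binomial/Bernoulli likelihood; the update adds successes to α and failures to β.
After batch 1: Beta(0.70+19, 6.77+23) = Beta(19.70, 29.77).
After batch 2: Beta(19.70+4, 29.77+17) = Beta(23.70, 46.77).
Mode of Beta(a,b) for a,b>1 is (a−1)/(a+b−2) = 22.70/68.47 = 0.3315.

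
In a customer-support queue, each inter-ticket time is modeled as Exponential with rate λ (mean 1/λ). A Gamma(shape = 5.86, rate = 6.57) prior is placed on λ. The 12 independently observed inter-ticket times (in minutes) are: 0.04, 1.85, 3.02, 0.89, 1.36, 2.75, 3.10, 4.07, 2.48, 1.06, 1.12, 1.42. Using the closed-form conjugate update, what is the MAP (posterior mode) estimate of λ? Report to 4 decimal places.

0.5671

With a Gamma(shape α, rate β) prior on the exponential rate λ, the posterior after n observations with total T = Σxᵢ is Gamma(α+n, β+T).
Sum of observations T = 23.16 minutes; n = 12.
Posterior: Gamma(5.86+12, 6.57+23.16) = Gamma(17.86, 29.73).
Mode = (α−1)/β = 0.5671.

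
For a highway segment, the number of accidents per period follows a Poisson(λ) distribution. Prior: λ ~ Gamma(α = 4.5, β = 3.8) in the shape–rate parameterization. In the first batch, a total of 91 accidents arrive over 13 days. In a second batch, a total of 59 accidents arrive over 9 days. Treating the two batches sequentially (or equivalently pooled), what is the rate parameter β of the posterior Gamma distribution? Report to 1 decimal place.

With a Gamma(shape α, rate β) prior, the Poisson likelihood is conjugate: the posterior is Gamma(α + ΣXᵢ, β + n).
After batch 1: Gamma(α+S, β+n) = Gamma(4.5+91, 3.8+13) = Gamma(95.5, 16.8).
After batch 2: Gamma(α+S, β+n) = Gamma(95.5+59, 16.8+9) = Gamma(154.5, 25.8).
Posterior β = 25.8.

25.8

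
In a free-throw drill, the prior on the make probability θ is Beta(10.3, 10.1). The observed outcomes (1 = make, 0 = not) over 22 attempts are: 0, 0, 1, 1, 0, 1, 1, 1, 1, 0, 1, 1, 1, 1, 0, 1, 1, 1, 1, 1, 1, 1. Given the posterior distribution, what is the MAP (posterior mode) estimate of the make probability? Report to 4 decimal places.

0.6510

The Beta prior is conjugate to a Binomial/Bernoulli likelihood; the update adds successes to α and failures to β.
Posterior: Beta(α+k, β+n−k) = Beta(10.3+17, 10.1+5) = Beta(27.3, 15.1).
Mode of Beta(a,b) for a,b>1 is (a−1)/(a+b−2) = 26.3/40.4 = 0.6510.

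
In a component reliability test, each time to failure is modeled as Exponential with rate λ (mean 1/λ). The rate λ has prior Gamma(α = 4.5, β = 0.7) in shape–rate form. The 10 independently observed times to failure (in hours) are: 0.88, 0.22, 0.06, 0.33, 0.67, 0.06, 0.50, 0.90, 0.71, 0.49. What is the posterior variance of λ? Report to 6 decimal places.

0.475872

With a Gamma(shape α, rate β) prior on the exponential rate λ, the posterior after n observations with total T = Σxᵢ is Gamma(α+n, β+T).
Sum of observations T = 4.82 hours; n = 10.
Posterior: Gamma(4.5+10, 0.7+4.82) = Gamma(14.5, 5.52).
Var = α/β² = 0.475872.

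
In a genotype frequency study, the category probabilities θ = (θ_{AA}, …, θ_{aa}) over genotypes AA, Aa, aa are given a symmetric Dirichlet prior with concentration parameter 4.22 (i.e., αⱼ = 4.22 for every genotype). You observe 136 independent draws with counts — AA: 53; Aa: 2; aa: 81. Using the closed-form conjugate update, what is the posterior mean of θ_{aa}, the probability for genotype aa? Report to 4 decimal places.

The Dirichlet prior is conjugate to the Multinomial likelihood: each posterior αⱼ = prior αⱼ + observed count nⱼ.
Posterior concentration: (57.22, 6.22, 85.22), total = 148.66.
E[θ_{aa}|data] = α_{aa}/Σα = 85.22/148.66 = 0.5733.

0.5733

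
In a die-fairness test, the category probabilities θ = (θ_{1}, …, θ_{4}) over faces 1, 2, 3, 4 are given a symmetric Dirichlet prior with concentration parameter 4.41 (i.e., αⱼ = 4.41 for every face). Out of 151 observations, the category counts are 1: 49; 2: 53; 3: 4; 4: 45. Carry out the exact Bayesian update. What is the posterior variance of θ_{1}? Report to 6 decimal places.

0.001276

The Dirichlet prior is conjugate to the Multinomial likelihood: each posterior αⱼ = prior αⱼ + observed count nⱼ.
Posterior concentration: (53.41, 57.41, 8.41, 49.41), total = 168.64.
Var[θ_j] = α_j(Σα−α_j)/((Σα)²(Σα+1)) = 53.41·115.23/(168.64²·169.64) = 0.001276.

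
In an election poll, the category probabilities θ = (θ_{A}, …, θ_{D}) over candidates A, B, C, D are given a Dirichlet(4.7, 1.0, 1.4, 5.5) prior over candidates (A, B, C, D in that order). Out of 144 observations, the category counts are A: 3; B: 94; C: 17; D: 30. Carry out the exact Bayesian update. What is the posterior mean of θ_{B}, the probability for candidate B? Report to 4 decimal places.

0.6066

The Dirichlet prior is conjugate to the Multinomial likelihood: each posterior αⱼ = prior αⱼ + observed count nⱼ.
Posterior concentration: (7.7, 95.0, 18.4, 35.5), total = 156.6.
E[θ_{B}|data] = α_{B}/Σα = 95.0/156.6 = 0.6066.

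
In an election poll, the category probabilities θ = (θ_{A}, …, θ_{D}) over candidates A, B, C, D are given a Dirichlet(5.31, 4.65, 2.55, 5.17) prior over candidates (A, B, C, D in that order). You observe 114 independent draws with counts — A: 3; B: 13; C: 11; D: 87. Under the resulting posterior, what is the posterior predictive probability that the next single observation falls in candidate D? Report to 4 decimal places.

The Dirichlet prior is conjugate to the Multinomial likelihood: each posterior αⱼ = prior αⱼ + observed count nⱼ.
Posterior concentration: (8.31, 17.65, 13.55, 92.17), total = 131.68.
P(next = D | data) = α_{D}/Σα = 0.7000.

0.7000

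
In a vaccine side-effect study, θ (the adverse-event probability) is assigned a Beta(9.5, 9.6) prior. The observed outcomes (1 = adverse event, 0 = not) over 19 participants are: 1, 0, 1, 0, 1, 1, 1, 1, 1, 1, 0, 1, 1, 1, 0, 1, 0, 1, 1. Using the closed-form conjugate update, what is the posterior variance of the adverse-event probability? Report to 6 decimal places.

0.006045

The Beta prior is conjugate to a Binomial/Bernoulli likelihood; the update adds successes to α and failures to β.
Posterior: Beta(α+k, β+n−k) = Beta(9.5+14, 9.6+5) = Beta(23.5, 14.6).
Var = αβ/((α+β)²(α+β+1)) = 23.5·14.6/(38.1²·39.1) = 0.006045.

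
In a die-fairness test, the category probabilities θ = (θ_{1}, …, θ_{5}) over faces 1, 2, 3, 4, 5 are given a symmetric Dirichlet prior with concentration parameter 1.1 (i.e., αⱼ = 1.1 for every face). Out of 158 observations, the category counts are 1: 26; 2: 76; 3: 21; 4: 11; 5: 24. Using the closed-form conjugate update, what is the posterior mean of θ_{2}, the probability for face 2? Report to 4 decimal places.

0.4716

The Dirichlet prior is conjugate to the Multinomial likelihood: each posterior αⱼ = prior αⱼ + observed count nⱼ.
Posterior concentration: (27.1, 77.1, 22.1, 12.1, 25.1), total = 163.5.
E[θ_{2}|data] = α_{2}/Σα = 77.1/163.5 = 0.4716.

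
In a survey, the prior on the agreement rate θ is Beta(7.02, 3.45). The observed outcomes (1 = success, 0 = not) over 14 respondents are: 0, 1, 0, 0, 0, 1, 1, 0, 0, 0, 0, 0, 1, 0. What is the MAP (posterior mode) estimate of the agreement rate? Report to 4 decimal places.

0.4459

The Beta prior is conjugate to a Binomial/Bernoulli likelihood; the update adds successes to α and failures to β.
Posterior: Beta(α+k, β+n−k) = Beta(7.02+4, 3.45+10) = Beta(11.02, 13.45).
Mode of Beta(a,b) for a,b>1 is (a−1)/(a+b−2) = 10.02/22.47 = 0.4459.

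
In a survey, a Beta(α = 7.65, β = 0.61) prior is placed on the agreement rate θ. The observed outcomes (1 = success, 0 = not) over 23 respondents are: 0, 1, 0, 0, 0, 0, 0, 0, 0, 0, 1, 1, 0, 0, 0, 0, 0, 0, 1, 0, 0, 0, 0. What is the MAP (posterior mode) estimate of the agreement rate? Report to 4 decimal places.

0.3640

The Beta prior is conjugate to a Binomial/Bernoulli likelihood; the update adds successes to α and failures to β.
Posterior: Beta(α+k, β+n−k) = Beta(7.65+4, 0.61+19) = Beta(11.65, 19.61).
Mode of Beta(a,b) for a,b>1 is (a−1)/(a+b−2) = 10.65/29.26 = 0.3640.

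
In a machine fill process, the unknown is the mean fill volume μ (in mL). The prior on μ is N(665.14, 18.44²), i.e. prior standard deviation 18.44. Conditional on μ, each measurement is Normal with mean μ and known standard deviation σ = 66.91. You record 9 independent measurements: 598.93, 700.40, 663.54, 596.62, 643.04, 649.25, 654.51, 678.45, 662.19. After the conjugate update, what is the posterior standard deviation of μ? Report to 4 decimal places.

14.2117

For Normal data with known variance σ², a Normal(μ₀, σ₀²) prior on μ is conjugate. Posterior precision = 1/σ₀² + n/σ²; posterior mean is the precision-weighted average of μ₀ and x̄.
σ₀² = 18.44² = 340.0336, σ² = 66.91² = 4476.9481; σ² + n·σ₀² = 4476.9481 + 9·340.0336 = 7537.2505.
Posterior precision = 1/σ₀² + n/σ² = 1/340.0336 + 9/4476.9481 = (σ² + n·σ₀²)/(σ₀²σ²) = 7537.2505/(340.0336·4476.9481); posterior variance σₙ² = σ₀²σ²/(σ² + n·σ₀²) = 340.0336·4476.9481/7537.2505 = 201.971897.
Posterior SD = √σₙ² = √(340.0336·4476.9481/7537.2505) = 14.2117.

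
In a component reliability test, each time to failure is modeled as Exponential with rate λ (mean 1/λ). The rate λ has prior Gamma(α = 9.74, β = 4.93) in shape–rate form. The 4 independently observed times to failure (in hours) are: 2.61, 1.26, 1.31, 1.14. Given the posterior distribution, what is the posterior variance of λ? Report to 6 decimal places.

0.108563

With a Gamma(shape α, rate β) prior on the exponential rate λ, the posterior after n observations with total T = Σxᵢ is Gamma(α+n, β+T).
Sum of observations T = 6.32 hours; n = 4.
Posterior: Gamma(9.74+4, 4.93+6.32) = Gamma(13.74, 11.25).
Var = α/β² = 0.108563.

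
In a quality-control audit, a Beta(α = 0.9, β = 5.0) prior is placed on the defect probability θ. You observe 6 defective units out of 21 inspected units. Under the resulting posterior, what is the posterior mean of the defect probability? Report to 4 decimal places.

The Beta prior is conjugate to a Binomial/Bernoulli likelihood; the update adds successes to α and failures to β.
Posterior: Beta(α+k, β+n−k) = Beta(0.9+6, 5.0+15) = Beta(6.9, 20.0).
Posterior mean = α/(α+β) = 6.9/26.9 = 0.2565.

0.2565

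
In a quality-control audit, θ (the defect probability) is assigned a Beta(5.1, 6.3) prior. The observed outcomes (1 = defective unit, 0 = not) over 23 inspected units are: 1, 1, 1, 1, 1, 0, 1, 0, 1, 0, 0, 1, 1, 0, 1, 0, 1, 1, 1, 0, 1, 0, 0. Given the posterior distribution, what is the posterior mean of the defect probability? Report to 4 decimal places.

0.5552

The Beta prior is conjugate to a Binomial/Bernoulli likelihood; the update adds successes to α and failures to β.
Posterior: Beta(α+k, β+n−k) = Beta(5.1+14, 6.3+9) = Beta(19.1, 15.3).
Posterior mean = α/(α+β) = 19.1/34.4 = 0.5552.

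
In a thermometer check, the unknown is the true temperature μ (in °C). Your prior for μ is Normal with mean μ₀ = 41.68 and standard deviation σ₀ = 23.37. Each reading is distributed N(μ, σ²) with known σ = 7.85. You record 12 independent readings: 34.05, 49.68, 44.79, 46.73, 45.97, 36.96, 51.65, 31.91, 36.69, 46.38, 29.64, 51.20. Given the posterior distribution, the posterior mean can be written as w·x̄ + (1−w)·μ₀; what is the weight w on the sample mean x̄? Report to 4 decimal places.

0.9907

For Normal data with known variance σ², a Normal(μ₀, σ₀²) prior on μ is conjugate. Posterior precision = 1/σ₀² + n/σ²; posterior mean is the precision-weighted average of μ₀ and x̄.
σ₀² = 23.37² = 546.1569, σ² = 7.85² = 61.6225. Prior precision 1/σ₀² = 1/546.1569; data precision n/σ² = 12/61.6225.
w = (n/σ²)/(1/σ₀² + n/σ²) = n·σ₀²/(σ² + n·σ₀²) = 12·546.1569/(61.6225 + 12·546.1569) = 6553.8828/6615.5053 = 0.9907.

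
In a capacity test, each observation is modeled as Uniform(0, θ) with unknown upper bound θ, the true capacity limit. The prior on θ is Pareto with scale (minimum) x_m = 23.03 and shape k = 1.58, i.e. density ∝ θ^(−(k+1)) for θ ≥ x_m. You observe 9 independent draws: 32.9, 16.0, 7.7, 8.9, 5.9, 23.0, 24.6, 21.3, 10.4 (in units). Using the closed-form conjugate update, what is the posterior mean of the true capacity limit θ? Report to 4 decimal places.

A Pareto(scale x_m, shape k) prior on the upper bound θ of Uniform(0, θ) is conjugate: posterior is Pareto(max(x_m, max xᵢ), k + n).
Sample maximum = 32.9; prior scale x_m = 23.03 → posterior scale = max = 32.90.
Posterior shape = 1.58 + 9 = 10.58.
E[θ|data] = k·x_m/(k−1) = 10.58·32.90/9.58 = 36.3342.

36.3342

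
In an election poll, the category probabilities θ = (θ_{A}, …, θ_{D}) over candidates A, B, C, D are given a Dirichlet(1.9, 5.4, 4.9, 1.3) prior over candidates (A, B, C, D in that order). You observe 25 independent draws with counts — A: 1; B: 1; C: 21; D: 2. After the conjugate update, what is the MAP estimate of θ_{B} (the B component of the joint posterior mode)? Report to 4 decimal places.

The Dirichlet prior is conjugate to the Multinomial likelihood: each posterior αⱼ = prior αⱼ + observed count nⱼ.
Posterior concentration: (2.9, 6.4, 25.9, 3.3), total = 38.5.
Joint mode component: (α_{B}−1)/(Σα−K) = 5.4/34.5 = 0.1565.

0.1565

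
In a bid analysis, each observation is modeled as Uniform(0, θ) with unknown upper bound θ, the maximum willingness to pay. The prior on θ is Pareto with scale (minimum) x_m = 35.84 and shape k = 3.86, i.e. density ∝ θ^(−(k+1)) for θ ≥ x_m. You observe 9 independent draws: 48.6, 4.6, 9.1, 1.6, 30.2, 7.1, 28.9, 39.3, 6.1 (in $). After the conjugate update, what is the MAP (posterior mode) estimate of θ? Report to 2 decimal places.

48.60

A Pareto(scale x_m, shape k) prior on the upper bound θ of Uniform(0, θ) is conjugate: posterior is Pareto(max(x_m, max xᵢ), k + n).
Sample maximum = 48.6; prior scale x_m = 35.84 → posterior scale = max = 48.60.
Posterior shape = 3.86 + 9 = 12.86.
The Pareto density is decreasing on [x_m, ∞), so the mode is x_m = 48.60.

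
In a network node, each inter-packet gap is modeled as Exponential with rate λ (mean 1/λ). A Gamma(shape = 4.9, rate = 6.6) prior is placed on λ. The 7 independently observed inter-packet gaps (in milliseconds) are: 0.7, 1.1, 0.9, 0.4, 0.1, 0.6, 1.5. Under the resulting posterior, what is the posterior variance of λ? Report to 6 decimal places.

With a Gamma(shape α, rate β) prior on the exponential rate λ, the posterior after n observations with total T = Σxᵢ is Gamma(α+n, β+T).
Sum of observations T = 5.3 milliseconds; n = 7.
Posterior: Gamma(4.9+7, 6.6+5.3) = Gamma(11.9, 11.9).
Var = α/β² = 0.084034.

0.084034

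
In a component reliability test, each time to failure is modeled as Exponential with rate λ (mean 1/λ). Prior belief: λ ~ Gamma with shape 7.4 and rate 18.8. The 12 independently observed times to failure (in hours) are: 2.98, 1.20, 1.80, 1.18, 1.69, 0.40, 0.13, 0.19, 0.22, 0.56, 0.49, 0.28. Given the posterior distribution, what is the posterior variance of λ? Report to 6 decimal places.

With a Gamma(shape α, rate β) prior on the exponential rate λ, the posterior after n observations with total T = Σxᵢ is Gamma(α+n, β+T).
Sum of observations T = 11.12 hours; n = 12.
Posterior: Gamma(7.4+12, 18.8+11.12) = Gamma(19.4, 29.92).
Var = α/β² = 0.021671.

0.021671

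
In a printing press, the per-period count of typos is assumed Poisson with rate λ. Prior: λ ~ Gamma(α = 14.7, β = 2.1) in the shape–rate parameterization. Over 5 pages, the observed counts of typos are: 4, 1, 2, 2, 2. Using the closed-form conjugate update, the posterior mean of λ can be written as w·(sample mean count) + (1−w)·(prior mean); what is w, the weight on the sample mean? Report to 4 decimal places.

0.7042

With a Gamma(shape α, rate β) prior, the Poisson likelihood is conjugate: the posterior is Gamma(α + ΣXᵢ, β + n).
Posterior mean = (α₀+S)/(β₀+n) = [n/(β₀+n)]·(S/n) + [β₀/(β₀+n)]·(α₀/β₀), so only n and β₀ enter the weight.
Weight on data w = n/(β₀+n) = 5/(2.1+5) = 5/7.1 = 0.7042.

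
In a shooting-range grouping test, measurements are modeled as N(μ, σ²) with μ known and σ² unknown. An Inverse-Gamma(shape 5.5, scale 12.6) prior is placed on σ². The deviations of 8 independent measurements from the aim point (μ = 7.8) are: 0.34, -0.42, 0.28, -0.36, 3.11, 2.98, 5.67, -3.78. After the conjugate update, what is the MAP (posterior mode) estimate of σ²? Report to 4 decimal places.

With known mean μ and an Inverse-Gamma(α, β) prior on σ², the Normal likelihood is conjugate: posterior is Inv-Gamma(α + n/2, β + Σ(xᵢ−μ)²/2).
Σ(xᵢ−μ)² = (0.34)² + (-0.42)² + (0.28)² + (-0.36)² + (3.11)² + (2.98)² + (5.67)² + (-3.78)² = 65.4898.
Posterior: Inv-Gamma(5.5 + 8/2, 12.6 + 65.4898/2) = Inv-Gamma(9.50, 45.34490).
Mode = β/(α+1) = 45.34490/10.50 = 4.3186.

4.3186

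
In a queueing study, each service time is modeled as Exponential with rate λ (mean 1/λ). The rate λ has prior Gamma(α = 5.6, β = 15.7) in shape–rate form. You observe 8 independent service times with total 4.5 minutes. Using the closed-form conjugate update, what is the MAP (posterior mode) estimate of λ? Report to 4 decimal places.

With a Gamma(shape α, rate β) prior on the exponential rate λ, the posterior after n observations with total T = Σxᵢ is Gamma(α+n, β+T).
Posterior: Gamma(5.6+8, 15.7+4.5) = Gamma(13.6, 20.2).
Mode = (α−1)/β = 0.6238.

0.6238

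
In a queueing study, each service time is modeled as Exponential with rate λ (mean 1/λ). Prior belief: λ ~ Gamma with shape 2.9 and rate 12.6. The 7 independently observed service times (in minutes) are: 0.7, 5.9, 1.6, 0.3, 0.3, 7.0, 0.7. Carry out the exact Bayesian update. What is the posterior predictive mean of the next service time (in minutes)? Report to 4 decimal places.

With a Gamma(shape α, rate β) prior on the exponential rate λ, the posterior after n observations with total T = Σxᵢ is Gamma(α+n, β+T).
Sum of observations T = 16.5 minutes; n = 7.
Posterior: Gamma(2.9+7, 12.6+16.5) = Gamma(9.9, 29.1).
The predictive distribution for the next observation is Lomax; its mean is β/(α−1) = 29.1/8.9 = 3.2697.

3.2697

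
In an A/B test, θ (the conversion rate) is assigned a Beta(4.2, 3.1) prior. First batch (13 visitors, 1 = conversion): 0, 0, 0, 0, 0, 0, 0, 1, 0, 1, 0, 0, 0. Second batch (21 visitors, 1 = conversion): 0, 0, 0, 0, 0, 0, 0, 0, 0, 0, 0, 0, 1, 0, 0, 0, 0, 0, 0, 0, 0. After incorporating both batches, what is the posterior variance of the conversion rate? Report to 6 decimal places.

0.003403

The Beta prior is conjugate to a Binomial/Bernoulli likelihood; the update adds successes to α and failures to β.
After batch 1: Beta(4.2+2, 3.1+11) = Beta(6.2, 14.1).
After batch 2: Beta(6.2+1, 14.1+20) = Beta(7.2, 34.1).
Var = αβ/((α+β)²(α+β+1)) = 7.2·34.1/(41.3²·42.3) = 0.003403.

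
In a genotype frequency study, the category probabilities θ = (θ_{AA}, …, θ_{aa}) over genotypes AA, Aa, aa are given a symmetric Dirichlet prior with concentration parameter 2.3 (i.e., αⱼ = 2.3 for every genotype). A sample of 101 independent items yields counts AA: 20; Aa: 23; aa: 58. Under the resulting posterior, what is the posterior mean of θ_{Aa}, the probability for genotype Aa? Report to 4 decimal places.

0.2345

The Dirichlet prior is conjugate to the Multinomial likelihood: each posterior αⱼ = prior αⱼ + observed count nⱼ.
Posterior concentration: (22.3, 25.3, 60.3), total = 107.9.
E[θ_{Aa}|data] = α_{Aa}/Σα = 25.3/107.9 = 0.2345.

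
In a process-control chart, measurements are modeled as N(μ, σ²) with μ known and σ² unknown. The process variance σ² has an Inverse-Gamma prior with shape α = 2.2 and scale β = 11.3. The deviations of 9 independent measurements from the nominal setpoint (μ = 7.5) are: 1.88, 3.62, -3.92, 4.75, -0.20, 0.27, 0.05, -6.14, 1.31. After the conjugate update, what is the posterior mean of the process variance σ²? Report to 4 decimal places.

10.2367

With known mean μ and an Inverse-Gamma(α, β) prior on σ², the Normal likelihood is conjugate: posterior is Inv-Gamma(α + n/2, β + Σ(xᵢ−μ)²/2).
Σ(xᵢ−μ)² = (1.88)² + (3.62)² + (-3.92)² + (4.75)² + (-0.20)² + (0.27)² + (0.05)² + (-6.14)² + (1.31)² = 94.0988.
Posterior: Inv-Gamma(2.2 + 9/2, 11.3 + 94.0988/2) = Inv-Gamma(6.70, 58.34940).
E[σ²|data] = β/(α−1) = 58.34940/5.70 = 10.2367.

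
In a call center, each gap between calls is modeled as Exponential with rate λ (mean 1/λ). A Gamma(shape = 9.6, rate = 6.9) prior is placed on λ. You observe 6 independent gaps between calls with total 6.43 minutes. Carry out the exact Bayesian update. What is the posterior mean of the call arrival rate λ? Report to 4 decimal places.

With a Gamma(shape α, rate β) prior on the exponential rate λ, the posterior after n observations with total T = Σxᵢ is Gamma(α+n, β+T).
Posterior: Gamma(9.6+6, 6.9+6.43) = Gamma(15.6, 13.33).
Posterior mean of λ = α/β = 15.6/13.33 = 1.1703.

1.1703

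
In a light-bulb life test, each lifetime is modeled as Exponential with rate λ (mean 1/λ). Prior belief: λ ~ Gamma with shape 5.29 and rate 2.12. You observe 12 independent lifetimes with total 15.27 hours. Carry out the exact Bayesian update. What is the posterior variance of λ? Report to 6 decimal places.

0.057174

With a Gamma(shape α, rate β) prior on the exponential rate λ, the posterior after n observations with total T = Σxᵢ is Gamma(α+n, β+T).
Posterior: Gamma(5.29+12, 2.12+15.27) = Gamma(17.29, 17.39).
Var = α/β² = 0.057174.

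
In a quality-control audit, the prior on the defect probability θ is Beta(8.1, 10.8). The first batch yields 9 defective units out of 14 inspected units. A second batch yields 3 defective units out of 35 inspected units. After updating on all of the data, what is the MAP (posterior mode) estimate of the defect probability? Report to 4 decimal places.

The Beta prior is conjugate to a Binomial/Bernoulli likelihood; the update adds successes to α and failures to β.
After batch 1: Beta(8.1+9, 10.8+5) = Beta(17.1, 15.8).
After batch 2: Beta(17.1+3, 15.8+32) = Beta(20.1, 47.8).
Mode of Beta(a,b) for a,b>1 is (a−1)/(a+b−2) = 19.1/65.9 = 0.2898.

0.2898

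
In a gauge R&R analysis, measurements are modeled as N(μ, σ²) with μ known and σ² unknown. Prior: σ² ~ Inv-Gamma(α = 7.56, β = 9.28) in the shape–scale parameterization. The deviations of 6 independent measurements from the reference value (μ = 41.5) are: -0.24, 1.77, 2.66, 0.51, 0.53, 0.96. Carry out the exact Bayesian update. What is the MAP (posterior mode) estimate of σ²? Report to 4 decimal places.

With known mean μ and an Inverse-Gamma(α, β) prior on σ², the Normal likelihood is conjugate: posterior is Inv-Gamma(α + n/2, β + Σ(xᵢ−μ)²/2).
Σ(xᵢ−μ)² = (-0.24)² + (1.77)² + (2.66)² + (0.51)² + (0.53)² + (0.96)² = 11.7287.
Posterior: Inv-Gamma(7.56 + 6/2, 9.28 + 11.7287/2) = Inv-Gamma(10.56, 15.14435).
Mode = β/(α+1) = 15.14435/11.56 = 1.3101.

1.3101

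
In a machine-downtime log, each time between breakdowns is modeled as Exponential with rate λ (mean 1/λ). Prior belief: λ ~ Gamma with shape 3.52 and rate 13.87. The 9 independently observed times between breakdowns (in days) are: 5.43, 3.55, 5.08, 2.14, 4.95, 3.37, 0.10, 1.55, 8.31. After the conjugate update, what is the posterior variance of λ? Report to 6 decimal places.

With a Gamma(shape α, rate β) prior on the exponential rate λ, the posterior after n observations with total T = Σxᵢ is Gamma(α+n, β+T).
Sum of observations T = 34.48 days; n = 9.
Posterior: Gamma(3.52+9, 13.87+34.48) = Gamma(12.52, 48.35).
Var = α/β² = 0.005356.

0.005356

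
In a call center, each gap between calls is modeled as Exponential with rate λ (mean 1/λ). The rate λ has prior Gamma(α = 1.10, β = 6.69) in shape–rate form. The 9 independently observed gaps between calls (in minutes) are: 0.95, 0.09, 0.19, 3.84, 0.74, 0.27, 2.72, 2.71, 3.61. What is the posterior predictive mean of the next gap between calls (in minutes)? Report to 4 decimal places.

2.3967

With a Gamma(shape α, rate β) prior on the exponential rate λ, the posterior after n observations with total T = Σxᵢ is Gamma(α+n, β+T).
Sum of observations T = 15.12 minutes; n = 9.
Posterior: Gamma(1.10+9, 6.69+15.12) = Gamma(10.10, 21.81).
The predictive distribution for the next observation is Lomax; its mean is β/(α−1) = 21.81/9.10 = 2.3967.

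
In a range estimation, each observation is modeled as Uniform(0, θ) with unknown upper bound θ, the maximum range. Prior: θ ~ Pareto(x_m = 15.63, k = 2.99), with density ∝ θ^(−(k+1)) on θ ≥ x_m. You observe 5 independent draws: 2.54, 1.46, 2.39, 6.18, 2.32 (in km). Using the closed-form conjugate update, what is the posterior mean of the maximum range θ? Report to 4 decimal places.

17.8661

A Pareto(scale x_m, shape k) prior on the upper bound θ of Uniform(0, θ) is conjugate: posterior is Pareto(max(x_m, max xᵢ), k + n).
Sample maximum = 6.18; prior scale x_m = 15.63 → posterior scale = max = 15.63.
Posterior shape = 2.99 + 5 = 7.99.
E[θ|data] = k·x_m/(k−1) = 7.99·15.63/6.99 = 17.8661.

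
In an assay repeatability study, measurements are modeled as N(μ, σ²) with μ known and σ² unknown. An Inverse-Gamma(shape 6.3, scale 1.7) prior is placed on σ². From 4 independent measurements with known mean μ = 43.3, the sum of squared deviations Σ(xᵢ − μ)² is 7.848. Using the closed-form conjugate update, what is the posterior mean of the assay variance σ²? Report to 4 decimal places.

With known mean μ and an Inverse-Gamma(α, β) prior on σ², the Normal likelihood is conjugate: posterior is Inv-Gamma(α + n/2, β + Σ(xᵢ−μ)²/2).
Posterior: Inv-Gamma(6.3 + 4/2, 1.7 + 7.848/2) = Inv-Gamma(8.30, 5.6240).
E[σ²|data] = β/(α−1) = 5.6240/7.30 = 0.7704.

0.7704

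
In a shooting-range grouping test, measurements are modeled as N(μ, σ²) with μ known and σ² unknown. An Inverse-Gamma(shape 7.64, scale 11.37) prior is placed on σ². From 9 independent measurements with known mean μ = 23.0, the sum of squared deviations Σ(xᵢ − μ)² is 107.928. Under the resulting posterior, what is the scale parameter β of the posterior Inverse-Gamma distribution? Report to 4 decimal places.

65.3340

With known mean μ and an Inverse-Gamma(α, β) prior on σ², the Normal likelihood is conjugate: posterior is Inv-Gamma(α + n/2, β + Σ(xᵢ−μ)²/2).
Posterior: Inv-Gamma(7.64 + 9/2, 11.37 + 107.928/2) = Inv-Gamma(12.14, 65.3340).
Posterior β = 65.3340.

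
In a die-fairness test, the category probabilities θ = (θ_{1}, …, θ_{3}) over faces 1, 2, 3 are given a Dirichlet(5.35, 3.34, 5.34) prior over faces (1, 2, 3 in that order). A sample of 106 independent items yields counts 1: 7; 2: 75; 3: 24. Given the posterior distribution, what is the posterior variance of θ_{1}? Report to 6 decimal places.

0.000763

The Dirichlet prior is conjugate to the Multinomial likelihood: each posterior αⱼ = prior αⱼ + observed count nⱼ.
Posterior concentration: (12.35, 78.34, 29.34), total = 120.03.
Var[θ_j] = α_j(Σα−α_j)/((Σα)²(Σα+1)) = 12.35·107.68/(120.03²·121.03) = 0.000763.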